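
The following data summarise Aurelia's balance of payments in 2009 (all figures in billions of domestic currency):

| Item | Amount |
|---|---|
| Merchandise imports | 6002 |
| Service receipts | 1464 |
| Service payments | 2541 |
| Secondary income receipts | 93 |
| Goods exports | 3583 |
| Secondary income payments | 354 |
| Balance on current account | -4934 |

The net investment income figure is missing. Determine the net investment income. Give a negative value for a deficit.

-1177

Current account = goods balance + services balance + net primary income + net secondary income
Sum of the known components = -3757
Net investment income = CA - (known components) = -4934 - (-3757) = -1177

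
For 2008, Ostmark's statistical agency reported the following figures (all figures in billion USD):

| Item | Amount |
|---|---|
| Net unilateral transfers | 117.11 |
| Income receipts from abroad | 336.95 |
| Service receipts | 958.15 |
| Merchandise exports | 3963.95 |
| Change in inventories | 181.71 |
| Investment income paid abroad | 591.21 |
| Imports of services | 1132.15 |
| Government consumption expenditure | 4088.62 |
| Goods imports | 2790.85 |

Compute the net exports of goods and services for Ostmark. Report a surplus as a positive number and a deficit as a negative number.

999.10

Goods balance = 3963.95 - 2790.85 = 1173.10
Services balance = 958.15 - 1132.15 = -174.00
Trade balance (goods + services) = 1173.10 + (-174.00) = 999.10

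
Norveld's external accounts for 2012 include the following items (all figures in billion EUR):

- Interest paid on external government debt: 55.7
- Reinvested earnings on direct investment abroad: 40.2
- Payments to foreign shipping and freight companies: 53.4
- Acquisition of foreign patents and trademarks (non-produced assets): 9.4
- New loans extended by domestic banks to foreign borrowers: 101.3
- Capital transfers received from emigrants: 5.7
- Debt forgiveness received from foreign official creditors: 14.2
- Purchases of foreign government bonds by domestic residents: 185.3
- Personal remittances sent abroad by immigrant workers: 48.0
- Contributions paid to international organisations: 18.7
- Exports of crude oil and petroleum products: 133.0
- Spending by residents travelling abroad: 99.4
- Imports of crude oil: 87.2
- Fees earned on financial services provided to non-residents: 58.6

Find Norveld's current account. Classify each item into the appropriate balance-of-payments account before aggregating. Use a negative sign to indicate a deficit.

Goods: 133.0 - 87.2 = 45.8
Services: 58.6 - 99.4 - 53.4 = -94.2
Primary income: 40.2 - 55.7 = -15.5
Secondary income: -18.7 - 48.0 = -66.7
Current account = 45.8 + (-94.2) + (-15.5) + (-66.7) = -130.6
(Excluded from the current account — capital account: acquisition of foreign patents and trademarks (non-produced assets) 9.4, capital transfers received from emigrants 5.7, debt forgiveness received from foreign official creditors 14.2; financial account: new loans extended by domestic banks to foreign borrowers 101.3, purchases of foreign government bonds by domestic residents 185.3.)

-130.6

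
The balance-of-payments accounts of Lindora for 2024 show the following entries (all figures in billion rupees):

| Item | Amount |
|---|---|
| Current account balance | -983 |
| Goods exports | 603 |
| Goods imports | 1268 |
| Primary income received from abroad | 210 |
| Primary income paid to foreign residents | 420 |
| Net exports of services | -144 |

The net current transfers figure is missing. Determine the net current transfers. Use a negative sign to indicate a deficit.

36

Current account = goods balance + services balance + net primary income + net secondary income
Sum of the known components = -1019
Net current transfers = CA - (known components) = -983 - (-1019) = 36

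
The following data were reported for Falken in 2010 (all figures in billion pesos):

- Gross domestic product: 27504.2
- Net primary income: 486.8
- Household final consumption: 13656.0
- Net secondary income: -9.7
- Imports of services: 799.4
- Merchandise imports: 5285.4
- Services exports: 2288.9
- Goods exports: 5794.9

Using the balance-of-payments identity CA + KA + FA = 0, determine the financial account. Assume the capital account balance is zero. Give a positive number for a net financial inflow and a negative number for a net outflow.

Goods balance = 5794.9 - 5285.4 = 509.5
Services balance = 2288.9 - 799.4 = 1489.5
Trade balance (goods + services) = 509.5 + 1489.5 = 1999.0
Net primary income = 486.8
Net secondary income = -9.7
Current account = 1999.0 + 486.8 + (-9.7) = 2476.1
Financial account = -(2476.1) = -2476.1

-2476.1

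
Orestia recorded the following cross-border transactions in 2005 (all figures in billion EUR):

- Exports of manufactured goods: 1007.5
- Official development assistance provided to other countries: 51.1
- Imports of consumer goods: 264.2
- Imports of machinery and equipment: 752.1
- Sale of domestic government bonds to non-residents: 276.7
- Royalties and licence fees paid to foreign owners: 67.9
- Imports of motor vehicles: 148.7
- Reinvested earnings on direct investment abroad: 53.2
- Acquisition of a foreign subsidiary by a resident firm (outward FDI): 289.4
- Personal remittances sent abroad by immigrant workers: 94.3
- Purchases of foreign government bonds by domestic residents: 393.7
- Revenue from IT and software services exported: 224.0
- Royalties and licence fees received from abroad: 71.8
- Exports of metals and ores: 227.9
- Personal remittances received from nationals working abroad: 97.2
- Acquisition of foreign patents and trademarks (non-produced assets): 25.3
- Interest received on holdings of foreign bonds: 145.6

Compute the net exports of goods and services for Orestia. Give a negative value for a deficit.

298.3

Goods: 227.9 - 148.7 - 264.2 - 752.1 + 1007.5 = 70.4
Services: -67.9 + 71.8 + 224.0 = 227.9
Trade balance = 70.4 + 227.9 = 298.3
(Excluded from the trade balance — secondary income: official development assistance provided to other countries 51.1, personal remittances sent abroad by immigrant workers 94.3, personal remittances received from nationals working abroad 97.2; financial account: sale of domestic government bonds to non-residents 276.7, acquisition of a foreign subsidiary by a resident firm (outward FDI) 289.4, purchases of foreign government bonds by domestic residents 393.7; primary income: reinvested earnings on direct investment abroad 53.2, interest received on holdings of foreign bonds 145.6; capital account: acquisition of foreign patents and trademarks (non-produced assets) 25.3.)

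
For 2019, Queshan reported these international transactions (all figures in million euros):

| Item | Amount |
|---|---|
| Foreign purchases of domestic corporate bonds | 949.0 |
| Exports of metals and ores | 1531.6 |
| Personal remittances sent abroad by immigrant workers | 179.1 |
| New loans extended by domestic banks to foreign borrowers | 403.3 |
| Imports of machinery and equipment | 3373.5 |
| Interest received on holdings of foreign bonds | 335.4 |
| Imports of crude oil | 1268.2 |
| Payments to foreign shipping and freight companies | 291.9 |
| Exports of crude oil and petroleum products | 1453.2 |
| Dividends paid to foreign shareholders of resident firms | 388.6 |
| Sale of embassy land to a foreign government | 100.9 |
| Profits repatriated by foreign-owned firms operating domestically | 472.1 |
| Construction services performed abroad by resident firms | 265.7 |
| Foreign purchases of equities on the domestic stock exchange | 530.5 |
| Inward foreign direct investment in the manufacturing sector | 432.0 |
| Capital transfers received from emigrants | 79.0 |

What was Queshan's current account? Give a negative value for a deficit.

Goods: 1531.6 - 1268.2 - 3373.5 + 1453.2 = -1656.9
Services: 265.7 - 291.9 = -26.2
Primary income: 335.4 - 472.1 - 388.6 = -525.3
Secondary income: -179.1
Current account = (-1656.9) + (-26.2) + (-525.3) + (-179.1) = -2387.5
(Excluded from the current account — financial account: foreign purchases of domestic corporate bonds 949.0, new loans extended by domestic banks to foreign borrowers 403.3, foreign purchases of equities on the domestic stock exchange 530.5, inward foreign direct investment in the manufacturing sector 432.0; capital account: sale of embassy land to a foreign government 100.9, capital transfers received from emigrants 79.0.)

-2387.5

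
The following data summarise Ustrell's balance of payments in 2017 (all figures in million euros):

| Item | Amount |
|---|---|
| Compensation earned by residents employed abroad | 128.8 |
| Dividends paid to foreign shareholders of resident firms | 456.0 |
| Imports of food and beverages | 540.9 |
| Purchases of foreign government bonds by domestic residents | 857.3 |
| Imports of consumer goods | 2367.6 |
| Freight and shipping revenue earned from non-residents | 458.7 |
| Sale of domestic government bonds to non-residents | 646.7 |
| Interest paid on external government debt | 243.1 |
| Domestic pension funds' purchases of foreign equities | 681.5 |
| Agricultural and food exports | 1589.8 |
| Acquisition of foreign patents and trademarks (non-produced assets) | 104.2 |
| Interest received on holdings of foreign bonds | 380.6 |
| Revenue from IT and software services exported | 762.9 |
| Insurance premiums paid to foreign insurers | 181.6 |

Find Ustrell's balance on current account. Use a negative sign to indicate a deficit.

-468.4

Goods: 1589.8 - 540.9 - 2367.6 = -1318.7
Services: 762.9 + 458.7 - 181.6 = 1040.0
Primary income: -456.0 + 380.6 - 243.1 + 128.8 = -189.7
Current account = (-1318.7) + 1040.0 + (-189.7) = -468.4
(Excluded from the current account — financial account: purchases of foreign government bonds by domestic residents 857.3, sale of domestic government bonds to non-residents 646.7, domestic pension funds' purchases of foreign equities 681.5; capital account: acquisition of foreign patents and trademarks (non-produced assets) 104.2.)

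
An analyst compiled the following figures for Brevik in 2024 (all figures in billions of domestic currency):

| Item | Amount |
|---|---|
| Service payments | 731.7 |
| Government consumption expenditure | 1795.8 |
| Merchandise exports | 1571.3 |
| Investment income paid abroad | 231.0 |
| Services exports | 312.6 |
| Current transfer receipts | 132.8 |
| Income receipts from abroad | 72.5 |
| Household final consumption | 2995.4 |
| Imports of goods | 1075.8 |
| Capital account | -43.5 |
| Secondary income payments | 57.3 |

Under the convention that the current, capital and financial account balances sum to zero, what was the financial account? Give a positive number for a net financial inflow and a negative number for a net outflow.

50.1

Goods balance = 1571.3 - 1075.8 = 495.5
Services balance = 312.6 - 731.7 = -419.1
Trade balance (goods + services) = 495.5 + (-419.1) = 76.4
Net primary income = 72.5 - 231.0 = -158.5
Net secondary income = 132.8 - 57.3 = 75.5
Current account = 76.4 + (-158.5) + 75.5 = -6.6
Financial account = -(-6.6 + (-43.5)) = 50.1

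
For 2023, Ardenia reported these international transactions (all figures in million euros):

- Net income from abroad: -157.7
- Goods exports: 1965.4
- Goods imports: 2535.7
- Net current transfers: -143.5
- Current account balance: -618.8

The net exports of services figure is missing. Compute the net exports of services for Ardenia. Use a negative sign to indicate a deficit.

252.7

Current account = goods balance + services balance + net primary income + net secondary income
Sum of the known components = -871.5
Net exports of services = CA - (known components) = -618.8 - (-871.5) = 252.7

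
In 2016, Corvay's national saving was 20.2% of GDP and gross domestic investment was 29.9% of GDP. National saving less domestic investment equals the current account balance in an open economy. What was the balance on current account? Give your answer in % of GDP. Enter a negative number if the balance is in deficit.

S - I = CA (net lending to the rest of the world).
CA = S - I = 20.2 - 29.9 = -9.7

-9.7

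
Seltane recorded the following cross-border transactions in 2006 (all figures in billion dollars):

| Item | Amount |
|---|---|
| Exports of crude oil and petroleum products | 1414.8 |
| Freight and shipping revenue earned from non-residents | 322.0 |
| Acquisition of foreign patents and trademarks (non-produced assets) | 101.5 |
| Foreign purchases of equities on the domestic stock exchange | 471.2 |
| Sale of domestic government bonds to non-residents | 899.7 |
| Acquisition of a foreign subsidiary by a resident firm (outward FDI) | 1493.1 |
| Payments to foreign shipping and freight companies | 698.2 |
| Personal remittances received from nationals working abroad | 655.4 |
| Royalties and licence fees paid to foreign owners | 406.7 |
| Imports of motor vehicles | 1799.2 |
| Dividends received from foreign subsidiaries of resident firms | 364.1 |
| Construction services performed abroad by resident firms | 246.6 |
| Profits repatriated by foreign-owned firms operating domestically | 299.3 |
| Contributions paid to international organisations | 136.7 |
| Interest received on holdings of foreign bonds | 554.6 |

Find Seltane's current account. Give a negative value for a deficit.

217.4

Goods: 1414.8 - 1799.2 = -384.4
Services: -698.2 + 246.6 + 322.0 - 406.7 = -536.3
Primary income: 554.6 + 364.1 - 299.3 = 619.4
Secondary income: -136.7 + 655.4 = 518.7
Current account = (-384.4) + (-536.3) + 619.4 + 518.7 = 217.4
(Excluded from the current account — capital account: acquisition of foreign patents and trademarks (non-produced assets) 101.5; financial account: foreign purchases of equities on the domestic stock exchange 471.2, sale of domestic government bonds to non-residents 899.7, acquisition of a foreign subsidiary by a resident firm (outward FDI) 1493.1.)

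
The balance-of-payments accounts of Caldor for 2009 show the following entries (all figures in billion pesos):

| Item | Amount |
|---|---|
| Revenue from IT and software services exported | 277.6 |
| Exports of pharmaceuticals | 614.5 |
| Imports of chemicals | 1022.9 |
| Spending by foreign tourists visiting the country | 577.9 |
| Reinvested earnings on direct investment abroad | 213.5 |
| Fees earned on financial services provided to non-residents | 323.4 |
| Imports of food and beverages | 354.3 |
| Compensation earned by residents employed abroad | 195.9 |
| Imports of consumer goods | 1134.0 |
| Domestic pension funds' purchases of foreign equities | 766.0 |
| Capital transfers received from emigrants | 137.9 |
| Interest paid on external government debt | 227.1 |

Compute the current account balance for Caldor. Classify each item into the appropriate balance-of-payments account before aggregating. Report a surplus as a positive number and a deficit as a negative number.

Goods: -1134.0 + 614.5 - 1022.9 - 354.3 = -1896.7
Services: 577.9 + 323.4 + 277.6 = 1178.9
Primary income: 213.5 + 195.9 - 227.1 = 182.3
Current account = (-1896.7) + 1178.9 + 182.3 = -535.5
(Excluded from the current account — financial account: domestic pension funds' purchases of foreign equities 766.0; capital account: capital transfers received from emigrants 137.9.)

-535.5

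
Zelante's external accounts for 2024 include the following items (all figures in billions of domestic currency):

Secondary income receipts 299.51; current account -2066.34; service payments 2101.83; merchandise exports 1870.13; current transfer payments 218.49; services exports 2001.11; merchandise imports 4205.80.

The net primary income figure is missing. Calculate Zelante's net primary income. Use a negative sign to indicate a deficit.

289.03

Current account = goods balance + services balance + net primary income + net secondary income
Sum of the known components = -2355.37
Net primary income = CA - (known components) = -2066.34 - (-2355.37) = 289.03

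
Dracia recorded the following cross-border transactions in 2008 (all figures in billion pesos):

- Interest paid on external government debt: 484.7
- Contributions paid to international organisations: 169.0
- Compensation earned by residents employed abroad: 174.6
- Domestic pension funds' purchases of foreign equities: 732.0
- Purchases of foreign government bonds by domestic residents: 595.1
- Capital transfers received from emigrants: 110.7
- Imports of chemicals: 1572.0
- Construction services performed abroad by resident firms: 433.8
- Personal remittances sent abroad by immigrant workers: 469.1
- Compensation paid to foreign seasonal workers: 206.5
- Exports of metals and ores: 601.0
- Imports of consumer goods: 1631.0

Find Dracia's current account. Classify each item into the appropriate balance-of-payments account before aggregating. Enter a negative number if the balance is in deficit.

-3322.9

Goods: 601.0 - 1631.0 - 1572.0 = -2602.0
Services: 433.8
Primary income: -206.5 + 174.6 - 484.7 = -516.6
Secondary income: -469.1 - 169.0 = -638.1
Current account = (-2602.0) + 433.8 + (-516.6) + (-638.1) = -3322.9
(Excluded from the current account — financial account: domestic pension funds' purchases of foreign equities 732.0, purchases of foreign government bonds by domestic residents 595.1; capital account: capital transfers received from emigrants 110.7.)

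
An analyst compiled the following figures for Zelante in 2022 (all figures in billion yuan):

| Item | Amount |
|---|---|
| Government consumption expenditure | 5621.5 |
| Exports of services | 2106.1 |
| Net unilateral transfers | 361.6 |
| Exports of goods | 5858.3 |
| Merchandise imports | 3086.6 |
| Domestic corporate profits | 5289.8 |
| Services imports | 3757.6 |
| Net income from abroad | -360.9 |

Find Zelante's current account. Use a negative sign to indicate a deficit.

1120.9

Goods balance = 5858.3 - 3086.6 = 2771.7
Services balance = 2106.1 - 3757.6 = -1651.5
Trade balance (goods + services) = 2771.7 + (-1651.5) = 1120.2
Net primary income = -360.9
Net secondary income = 361.6
Current account = 1120.2 + (-360.9) + 361.6 = 1120.9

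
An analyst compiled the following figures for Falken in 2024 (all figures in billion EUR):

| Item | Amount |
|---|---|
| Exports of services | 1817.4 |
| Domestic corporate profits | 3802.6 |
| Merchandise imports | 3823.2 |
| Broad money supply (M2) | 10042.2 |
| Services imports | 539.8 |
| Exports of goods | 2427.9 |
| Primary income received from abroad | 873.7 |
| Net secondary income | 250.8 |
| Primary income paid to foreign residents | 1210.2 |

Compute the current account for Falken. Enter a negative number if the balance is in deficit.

Goods balance = 2427.9 - 3823.2 = -1395.3
Services balance = 1817.4 - 539.8 = 1277.6
Trade balance (goods + services) = -1395.3 + 1277.6 = -117.7
Net primary income = 873.7 - 1210.2 = -336.5
Net secondary income = 250.8
Current account = -117.7 + (-336.5) + 250.8 = -203.4

-203.4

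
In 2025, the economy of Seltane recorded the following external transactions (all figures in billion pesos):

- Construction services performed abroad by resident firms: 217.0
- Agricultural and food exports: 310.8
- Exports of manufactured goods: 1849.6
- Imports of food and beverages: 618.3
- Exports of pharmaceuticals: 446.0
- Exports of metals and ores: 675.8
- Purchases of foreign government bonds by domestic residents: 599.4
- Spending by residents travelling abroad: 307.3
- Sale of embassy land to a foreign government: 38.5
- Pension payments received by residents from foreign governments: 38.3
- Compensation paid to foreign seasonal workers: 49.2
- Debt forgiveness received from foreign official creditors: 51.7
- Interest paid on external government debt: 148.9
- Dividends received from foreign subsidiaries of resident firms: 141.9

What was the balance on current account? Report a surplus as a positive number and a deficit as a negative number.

Goods: 1849.6 - 618.3 + 310.8 + 675.8 + 446.0 = 2663.9
Services: 217.0 - 307.3 = -90.3
Primary income: 141.9 - 49.2 - 148.9 = -56.2
Secondary income: 38.3
Current account = 2663.9 + (-90.3) + (-56.2) + 38.3 = 2555.7
(Excluded from the current account — financial account: purchases of foreign government bonds by domestic residents 599.4; capital account: sale of embassy land to a foreign government 38.5, debt forgiveness received from foreign official creditors 51.7.)

2555.7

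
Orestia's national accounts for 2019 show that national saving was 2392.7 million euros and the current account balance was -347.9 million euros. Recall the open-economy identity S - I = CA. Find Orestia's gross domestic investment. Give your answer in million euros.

2740.6

I = S - CA = 2392.7 - (-347.9) = 2740.6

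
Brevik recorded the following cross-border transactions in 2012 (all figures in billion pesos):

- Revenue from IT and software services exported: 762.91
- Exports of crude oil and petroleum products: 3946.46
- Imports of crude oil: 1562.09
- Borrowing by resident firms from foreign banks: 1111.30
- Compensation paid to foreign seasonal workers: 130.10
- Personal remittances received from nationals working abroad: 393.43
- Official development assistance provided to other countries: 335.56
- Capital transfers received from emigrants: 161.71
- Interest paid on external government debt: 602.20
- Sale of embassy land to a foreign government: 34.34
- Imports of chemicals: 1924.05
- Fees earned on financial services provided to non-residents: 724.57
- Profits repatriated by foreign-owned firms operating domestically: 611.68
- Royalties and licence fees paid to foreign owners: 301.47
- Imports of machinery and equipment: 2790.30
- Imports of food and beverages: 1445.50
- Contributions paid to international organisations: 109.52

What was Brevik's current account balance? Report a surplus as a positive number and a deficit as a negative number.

Goods: -1924.05 - 1562.09 - 1445.50 - 2790.30 + 3946.46 = -3775.48
Services: 762.91 - 301.47 + 724.57 = 1186.01
Primary income: -602.20 - 611.68 - 130.10 = -1343.98
Secondary income: -109.52 + 393.43 - 335.56 = -51.65
Current account = (-3775.48) + 1186.01 + (-1343.98) + (-51.65) = -3985.10
(Excluded from the current account — financial account: borrowing by resident firms from foreign banks 1111.30; capital account: capital transfers received from emigrants 161.71, sale of embassy land to a foreign government 34.34.)

-3985.10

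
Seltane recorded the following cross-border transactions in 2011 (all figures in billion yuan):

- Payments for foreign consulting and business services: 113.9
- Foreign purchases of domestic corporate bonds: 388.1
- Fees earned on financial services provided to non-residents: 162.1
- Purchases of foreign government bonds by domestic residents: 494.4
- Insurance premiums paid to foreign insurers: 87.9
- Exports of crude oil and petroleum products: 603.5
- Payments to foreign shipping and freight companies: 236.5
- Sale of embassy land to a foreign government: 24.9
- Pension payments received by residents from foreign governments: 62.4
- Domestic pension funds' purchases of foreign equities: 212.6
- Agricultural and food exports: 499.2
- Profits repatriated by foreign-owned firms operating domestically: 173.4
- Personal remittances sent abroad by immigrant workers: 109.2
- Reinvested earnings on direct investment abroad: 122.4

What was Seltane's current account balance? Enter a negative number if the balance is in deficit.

728.7

Goods: 603.5 + 499.2 = 1102.7
Services: -236.5 - 113.9 - 87.9 + 162.1 = -276.2
Primary income: 122.4 - 173.4 = -51.0
Secondary income: 62.4 - 109.2 = -46.8
Current account = 1102.7 + (-276.2) + (-51.0) + (-46.8) = 728.7
(Excluded from the current account — financial account: foreign purchases of domestic corporate bonds 388.1, purchases of foreign government bonds by domestic residents 494.4, domestic pension funds' purchases of foreign equities 212.6; capital account: sale of embassy land to a foreign government 24.9.)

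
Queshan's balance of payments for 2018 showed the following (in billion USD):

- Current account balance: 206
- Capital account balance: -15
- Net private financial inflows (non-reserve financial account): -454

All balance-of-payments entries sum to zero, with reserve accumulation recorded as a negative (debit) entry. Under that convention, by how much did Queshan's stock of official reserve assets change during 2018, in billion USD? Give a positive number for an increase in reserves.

Official reserve transactions balance = -(206 + (-15) + (-454)) = 263
An accumulation of reserves is recorded as a debit (negative entry), so the change in the stock of reserves is the negative of that balance.
Change in official reserves = -(263) = -263

-263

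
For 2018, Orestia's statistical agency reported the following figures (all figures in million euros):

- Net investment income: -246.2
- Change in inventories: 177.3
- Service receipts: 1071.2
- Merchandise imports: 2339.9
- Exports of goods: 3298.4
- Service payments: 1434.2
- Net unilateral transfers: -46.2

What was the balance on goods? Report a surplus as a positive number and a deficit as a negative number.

958.5

Goods balance = 3298.4 - 2339.9 = 958.5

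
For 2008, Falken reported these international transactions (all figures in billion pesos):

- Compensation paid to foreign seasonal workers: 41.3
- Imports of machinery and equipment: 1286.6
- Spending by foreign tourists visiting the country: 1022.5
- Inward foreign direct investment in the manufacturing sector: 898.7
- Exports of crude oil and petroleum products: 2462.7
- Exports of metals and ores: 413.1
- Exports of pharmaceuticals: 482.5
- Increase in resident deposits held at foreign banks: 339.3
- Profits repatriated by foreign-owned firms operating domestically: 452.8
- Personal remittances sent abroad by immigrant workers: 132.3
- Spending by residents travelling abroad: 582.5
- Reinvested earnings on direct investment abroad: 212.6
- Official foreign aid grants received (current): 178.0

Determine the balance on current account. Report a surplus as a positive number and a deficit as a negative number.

2275.9

Goods: 2462.7 - 1286.6 + 413.1 + 482.5 = 2071.7
Services: -582.5 + 1022.5 = 440.0
Primary income: 212.6 - 452.8 - 41.3 = -281.5
Secondary income: 178.0 - 132.3 = 45.7
Current account = 2071.7 + 440.0 + (-281.5) + 45.7 = 2275.9
(Excluded from the current account — financial account: inward foreign direct investment in the manufacturing sector 898.7, increase in resident deposits held at foreign banks 339.3.)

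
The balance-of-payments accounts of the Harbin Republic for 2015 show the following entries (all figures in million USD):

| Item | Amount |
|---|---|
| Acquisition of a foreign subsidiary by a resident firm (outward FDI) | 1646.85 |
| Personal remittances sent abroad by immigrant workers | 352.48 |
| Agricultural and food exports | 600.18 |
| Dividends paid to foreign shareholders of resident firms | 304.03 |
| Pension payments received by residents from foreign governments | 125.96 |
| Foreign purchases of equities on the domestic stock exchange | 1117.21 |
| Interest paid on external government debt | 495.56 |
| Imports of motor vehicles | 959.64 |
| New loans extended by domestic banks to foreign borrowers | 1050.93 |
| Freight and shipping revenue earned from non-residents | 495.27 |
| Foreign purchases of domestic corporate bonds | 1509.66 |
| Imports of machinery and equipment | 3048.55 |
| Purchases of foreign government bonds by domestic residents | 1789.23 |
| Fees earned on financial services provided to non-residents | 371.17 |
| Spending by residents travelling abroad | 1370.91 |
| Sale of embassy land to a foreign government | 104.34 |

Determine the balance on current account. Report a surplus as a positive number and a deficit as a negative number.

Goods: -3048.55 + 600.18 - 959.64 = -3408.01
Services: 495.27 + 371.17 - 1370.91 = -504.47
Primary income: -495.56 - 304.03 = -799.59
Secondary income: 125.96 - 352.48 = -226.52
Current account = (-3408.01) + (-504.47) + (-799.59) + (-226.52) = -4938.59
(Excluded from the current account — financial account: acquisition of a foreign subsidiary by a resident firm (outward FDI) 1646.85, foreign purchases of equities on the domestic stock exchange 1117.21, new loans extended by domestic banks to foreign borrowers 1050.93, foreign purchases of domestic corporate bonds 1509.66, purchases of foreign government bonds by domestic residents 1789.23; capital account: sale of embassy land to a foreign government 104.34.)

-4938.59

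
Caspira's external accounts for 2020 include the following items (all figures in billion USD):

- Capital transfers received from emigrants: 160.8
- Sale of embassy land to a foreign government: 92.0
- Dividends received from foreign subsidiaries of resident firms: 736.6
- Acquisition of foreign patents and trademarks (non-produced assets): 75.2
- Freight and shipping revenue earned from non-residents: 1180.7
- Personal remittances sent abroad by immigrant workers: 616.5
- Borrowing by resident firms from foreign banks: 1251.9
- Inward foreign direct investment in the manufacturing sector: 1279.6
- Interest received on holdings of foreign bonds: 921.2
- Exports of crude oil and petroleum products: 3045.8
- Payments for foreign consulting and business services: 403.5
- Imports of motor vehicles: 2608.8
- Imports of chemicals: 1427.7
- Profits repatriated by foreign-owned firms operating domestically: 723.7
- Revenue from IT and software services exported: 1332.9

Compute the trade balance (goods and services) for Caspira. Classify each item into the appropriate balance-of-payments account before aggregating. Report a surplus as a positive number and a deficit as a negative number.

1119.4

Goods: -2608.8 - 1427.7 + 3045.8 = -990.7
Services: -403.5 + 1180.7 + 1332.9 = 2110.1
Trade balance = -990.7 + 2110.1 = 1119.4
(Excluded from the trade balance — capital account: capital transfers received from emigrants 160.8, sale of embassy land to a foreign government 92.0, acquisition of foreign patents and trademarks (non-produced assets) 75.2; primary income: dividends received from foreign subsidiaries of resident firms 736.6, interest received on holdings of foreign bonds 921.2, profits repatriated by foreign-owned firms operating domestically 723.7; secondary income: personal remittances sent abroad by immigrant workers 616.5; financial account: borrowing by resident firms from foreign banks 1251.9, inward foreign direct investment in the manufacturing sector 1279.6.)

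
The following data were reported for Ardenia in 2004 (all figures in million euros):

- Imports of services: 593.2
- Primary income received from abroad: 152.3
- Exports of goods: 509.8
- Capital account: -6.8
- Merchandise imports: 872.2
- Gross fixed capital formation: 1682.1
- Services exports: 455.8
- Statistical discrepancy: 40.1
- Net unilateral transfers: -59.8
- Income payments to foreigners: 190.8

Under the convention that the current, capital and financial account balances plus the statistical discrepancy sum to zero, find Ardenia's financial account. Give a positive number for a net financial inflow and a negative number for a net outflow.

564.8

Goods balance = 509.8 - 872.2 = -362.4
Services balance = 455.8 - 593.2 = -137.4
Trade balance (goods + services) = -362.4 + (-137.4) = -499.8
Net primary income = 152.3 - 190.8 = -38.5
Net secondary income = -59.8
Current account = -499.8 + (-38.5) + (-59.8) = -598.1
Financial account = -(-598.1 + (-6.8) + 40.1) = 564.8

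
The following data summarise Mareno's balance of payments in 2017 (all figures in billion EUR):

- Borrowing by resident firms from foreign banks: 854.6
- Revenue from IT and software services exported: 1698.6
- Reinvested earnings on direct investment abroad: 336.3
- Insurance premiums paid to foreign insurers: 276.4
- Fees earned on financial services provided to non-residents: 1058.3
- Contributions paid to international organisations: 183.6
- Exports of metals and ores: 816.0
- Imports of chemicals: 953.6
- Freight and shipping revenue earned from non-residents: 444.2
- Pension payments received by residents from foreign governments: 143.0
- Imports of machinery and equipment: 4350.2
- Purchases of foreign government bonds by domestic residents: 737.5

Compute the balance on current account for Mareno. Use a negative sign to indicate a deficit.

Goods: 816.0 - 953.6 - 4350.2 = -4487.8
Services: 1058.3 - 276.4 + 1698.6 + 444.2 = 2924.7
Primary income: 336.3
Secondary income: 143.0 - 183.6 = -40.6
Current account = (-4487.8) + 2924.7 + 336.3 + (-40.6) = -1267.4
(Excluded from the current account — financial account: borrowing by resident firms from foreign banks 854.6, purchases of foreign government bonds by domestic residents 737.5.)

-1267.4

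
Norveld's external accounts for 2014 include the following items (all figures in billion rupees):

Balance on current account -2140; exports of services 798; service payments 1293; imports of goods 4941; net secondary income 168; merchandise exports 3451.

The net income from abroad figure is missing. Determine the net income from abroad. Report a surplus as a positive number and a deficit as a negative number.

-323

Current account = goods balance + services balance + net primary income + net secondary income
Sum of the known components = -1817
Net income from abroad = CA - (known components) = -2140 - (-1817) = -323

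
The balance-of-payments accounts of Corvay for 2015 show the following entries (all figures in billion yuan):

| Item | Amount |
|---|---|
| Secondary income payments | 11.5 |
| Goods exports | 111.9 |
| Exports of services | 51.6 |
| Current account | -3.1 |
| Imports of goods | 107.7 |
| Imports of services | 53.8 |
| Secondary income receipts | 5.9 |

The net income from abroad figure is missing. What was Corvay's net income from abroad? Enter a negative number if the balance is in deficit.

Current account = goods balance + services balance + net primary income + net secondary income
Sum of the known components = -3.6
Net income from abroad = CA - (known components) = -3.1 - (-3.6) = 0.5

0.5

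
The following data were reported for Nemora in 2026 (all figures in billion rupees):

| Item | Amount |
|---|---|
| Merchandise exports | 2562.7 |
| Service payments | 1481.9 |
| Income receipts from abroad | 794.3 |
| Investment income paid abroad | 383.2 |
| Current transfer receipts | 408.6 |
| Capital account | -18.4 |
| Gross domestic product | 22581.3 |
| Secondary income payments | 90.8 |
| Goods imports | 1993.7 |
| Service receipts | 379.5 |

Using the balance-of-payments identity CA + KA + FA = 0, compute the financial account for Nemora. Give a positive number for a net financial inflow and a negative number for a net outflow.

Goods balance = 2562.7 - 1993.7 = 569.0
Services balance = 379.5 - 1481.9 = -1102.4
Trade balance (goods + services) = 569.0 + (-1102.4) = -533.4
Net primary income = 794.3 - 383.2 = 411.1
Net secondary income = 408.6 - 90.8 = 317.8
Current account = -533.4 + 411.1 + 317.8 = 195.5
Financial account = -(195.5 + (-18.4)) = -177.1

-177.1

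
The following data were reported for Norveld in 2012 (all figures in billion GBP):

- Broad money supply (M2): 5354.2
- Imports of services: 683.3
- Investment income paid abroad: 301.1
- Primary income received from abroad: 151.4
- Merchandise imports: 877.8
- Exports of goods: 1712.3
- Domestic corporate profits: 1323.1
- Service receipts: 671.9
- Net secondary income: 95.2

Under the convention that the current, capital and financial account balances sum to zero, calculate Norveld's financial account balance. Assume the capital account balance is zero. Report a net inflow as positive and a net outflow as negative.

-768.6

Goods balance = 1712.3 - 877.8 = 834.5
Services balance = 671.9 - 683.3 = -11.4
Trade balance (goods + services) = 834.5 + (-11.4) = 823.1
Net primary income = 151.4 - 301.1 = -149.7
Net secondary income = 95.2
Current account = 823.1 + (-149.7) + 95.2 = 768.6
Financial account = -(768.6) = -768.6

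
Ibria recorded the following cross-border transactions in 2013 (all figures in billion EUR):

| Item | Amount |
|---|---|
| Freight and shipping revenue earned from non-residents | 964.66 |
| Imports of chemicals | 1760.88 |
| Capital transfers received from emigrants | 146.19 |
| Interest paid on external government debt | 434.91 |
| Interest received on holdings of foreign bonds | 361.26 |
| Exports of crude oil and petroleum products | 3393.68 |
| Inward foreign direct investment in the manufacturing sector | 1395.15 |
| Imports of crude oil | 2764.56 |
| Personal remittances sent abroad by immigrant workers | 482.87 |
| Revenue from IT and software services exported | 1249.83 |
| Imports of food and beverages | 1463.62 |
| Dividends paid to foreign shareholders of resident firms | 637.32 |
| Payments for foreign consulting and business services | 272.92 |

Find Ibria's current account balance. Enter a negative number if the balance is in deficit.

-1847.65

Goods: -1760.88 - 2764.56 - 1463.62 + 3393.68 = -2595.38
Services: 1249.83 + 964.66 - 272.92 = 1941.57
Primary income: -434.91 - 637.32 + 361.26 = -710.97
Secondary income: -482.87
Current account = (-2595.38) + 1941.57 + (-710.97) + (-482.87) = -1847.65
(Excluded from the current account — capital account: capital transfers received from emigrants 146.19; financial account: inward foreign direct investment in the manufacturing sector 1395.15.)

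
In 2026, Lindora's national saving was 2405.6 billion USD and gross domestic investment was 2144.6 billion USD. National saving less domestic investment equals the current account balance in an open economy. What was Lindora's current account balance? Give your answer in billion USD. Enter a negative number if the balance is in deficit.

CA = S - I = 2405.6 - 2144.6 = 261.0

261.0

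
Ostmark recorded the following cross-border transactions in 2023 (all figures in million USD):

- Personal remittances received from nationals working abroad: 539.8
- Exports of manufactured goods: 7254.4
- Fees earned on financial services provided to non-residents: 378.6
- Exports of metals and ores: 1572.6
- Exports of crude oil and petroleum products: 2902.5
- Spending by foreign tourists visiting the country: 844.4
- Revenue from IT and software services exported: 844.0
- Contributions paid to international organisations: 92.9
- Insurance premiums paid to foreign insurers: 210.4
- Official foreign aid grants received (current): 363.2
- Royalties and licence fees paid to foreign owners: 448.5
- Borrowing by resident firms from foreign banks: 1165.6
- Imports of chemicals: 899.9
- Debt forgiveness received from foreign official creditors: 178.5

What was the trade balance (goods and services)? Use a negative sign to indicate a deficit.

Goods: -899.9 + 7254.4 + 2902.5 + 1572.6 = 10829.6
Services: -210.4 + 844.0 - 448.5 + 844.4 + 378.6 = 1408.1
Trade balance = 10829.6 + 1408.1 = 12237.7
(Excluded from the trade balance — secondary income: personal remittances received from nationals working abroad 539.8, contributions paid to international organisations 92.9, official foreign aid grants received (current) 363.2; financial account: borrowing by resident firms from foreign banks 1165.6; capital account: debt forgiveness received from foreign official creditors 178.5.)

12237.7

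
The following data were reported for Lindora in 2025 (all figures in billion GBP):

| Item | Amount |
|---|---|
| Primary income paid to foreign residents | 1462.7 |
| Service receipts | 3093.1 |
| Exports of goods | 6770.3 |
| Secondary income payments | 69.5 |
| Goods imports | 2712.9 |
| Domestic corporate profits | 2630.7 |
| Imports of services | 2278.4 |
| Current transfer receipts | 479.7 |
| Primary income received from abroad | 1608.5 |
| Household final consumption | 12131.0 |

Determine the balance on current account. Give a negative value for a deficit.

5428.1

Goods balance = 6770.3 - 2712.9 = 4057.4
Services balance = 3093.1 - 2278.4 = 814.7
Trade balance (goods + services) = 4057.4 + 814.7 = 4872.1
Net primary income = 1608.5 - 1462.7 = 145.8
Net secondary income = 479.7 - 69.5 = 410.2
Current account = 4872.1 + 145.8 + 410.2 = 5428.1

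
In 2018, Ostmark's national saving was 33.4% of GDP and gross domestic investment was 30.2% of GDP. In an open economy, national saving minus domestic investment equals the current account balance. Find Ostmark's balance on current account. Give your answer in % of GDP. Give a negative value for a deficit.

CA = S - I = 33.4 - 30.2 = 3.2

3.2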